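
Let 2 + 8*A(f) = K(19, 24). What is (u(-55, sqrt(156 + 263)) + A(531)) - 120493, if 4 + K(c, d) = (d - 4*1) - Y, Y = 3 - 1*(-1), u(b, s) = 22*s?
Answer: -481967/4 + 22*sqrt(419) ≈ -1.2004e+5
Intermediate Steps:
Y = 4 (Y = 3 + 1 = 4)
K(c, d) = -12 + d (K(c, d) = -4 + ((d - 4*1) - 1*4) = -4 + ((d - 4) - 4) = -4 + ((-4 + d) - 4) = -4 + (-8 + d) = -12 + d)
A(f) = 5/4 (A(f) = -1/4 + (-12 + 24)/8 = -1/4 + (1/8)*12 = -1/4 + 3/2 = 5/4)
(u(-55, sqrt(156 + 263)) + A(531)) - 120493 = (22*sqrt(156 + 263) + 5/4) - 120493 = (22*sqrt(419) + 5/4) - 120493 = (5/4 + 22*sqrt(419)) - 120493 = -481967/4 + 22*sqrt(419)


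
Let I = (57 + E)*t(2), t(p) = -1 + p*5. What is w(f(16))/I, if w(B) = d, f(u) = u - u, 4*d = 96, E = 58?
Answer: 8/345 ≈ 0.023188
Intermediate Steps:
d = 24 (d = (¼)*96 = 24)
t(p) = -1 + 5*p
f(u) = 0
w(B) = 24
I = 1035 (I = (57 + 58)*(-1 + 5*2) = 115*(-1 + 10) = 115*9 = 1035)
w(f(16))/I = 24/1035 = 24*(1/1035) = 8/345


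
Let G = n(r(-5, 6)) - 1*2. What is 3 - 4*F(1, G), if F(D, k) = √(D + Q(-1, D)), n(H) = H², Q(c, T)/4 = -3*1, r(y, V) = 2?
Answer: 3 - 4*I*√11 ≈ 3.0 - 13.266*I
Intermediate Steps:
Q(c, T) = -12 (Q(c, T) = 4*(-3*1) = 4*(-3) = -12)
G = 2 (G = 2² - 1*2 = 4 - 2 = 2)
F(D, k) = √(-12 + D) (F(D, k) = √(D - 12) = √(-12 + D))
3 - 4*F(1, G) = 3 - 4*√(-12 + 1) = 3 - 4*I*√11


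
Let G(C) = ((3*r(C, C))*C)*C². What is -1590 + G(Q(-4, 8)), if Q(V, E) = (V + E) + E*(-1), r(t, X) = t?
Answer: -822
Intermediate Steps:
Q(V, E) = V (Q(V, E) = (E + V) - E = V)
G(C) = 3*C⁴ (G(C) = ((3*C)*C)*C² = (3*C²)*C² = 3*C⁴)
-1590 + G(Q(-4, 8)) = -1590 + 3*(-4)⁴ = -1590 + 3*256 = -1590 + 768 = -822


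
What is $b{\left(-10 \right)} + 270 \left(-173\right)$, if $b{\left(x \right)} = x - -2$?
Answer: $-46718$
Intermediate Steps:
$b{\left(x \right)} = 2 + x$ ($b{\left(x \right)} = x + 2 = 2 + x$)
$b{\left(-10 \right)} + 270 \left(-173\right) = \left(2 - 10\right) + 270 \left(-173\right) = -8 - 46710 = -46718$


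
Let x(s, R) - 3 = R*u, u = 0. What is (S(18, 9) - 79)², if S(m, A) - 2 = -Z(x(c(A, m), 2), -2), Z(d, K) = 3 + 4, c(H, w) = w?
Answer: 7056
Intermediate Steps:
x(s, R) = 3 (x(s, R) = 3 + R*0 = 3 + 0 = 3)
Z(d, K) = 7
S(m, A) = -5 (S(m, A) = 2 - 1*7 = 2 - 7 = -5)
(S(18, 9) - 79)² = (-5 - 79)² = (-84)² = 7056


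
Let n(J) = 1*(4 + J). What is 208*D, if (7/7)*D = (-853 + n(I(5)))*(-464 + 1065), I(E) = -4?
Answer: -106631824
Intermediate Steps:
n(J) = 4 + J
D = -512653 (D = (-853 + (4 - 4))*(-464 + 1065) = (-853 + 0)*601 = -853*601 = -512653)
208*D = 208*(-512653) = -106631824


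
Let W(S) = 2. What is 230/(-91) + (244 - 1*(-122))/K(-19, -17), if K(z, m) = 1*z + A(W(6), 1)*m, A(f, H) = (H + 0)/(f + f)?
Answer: -51538/2821 ≈ -18.269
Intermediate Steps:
A(f, H) = H/(2*f) (A(f, H) = H/((2*f)) = H*(1/(2*f)) = H/(2*f))
K(z, m) = z + m/4 (K(z, m) = 1*z + ((½)*1/2)*m = z + ((½)*1*(½))*m = z + m/4)
230/(-91) + (244 - 1*(-122))/K(-19, -17) = 230/(-91) + (244 - 1*(-122))/(-19 + (¼)*(-17)) = 230*(-1/91) + (244 + 122)/(-19 - 17/4) = -230/91 + 366/(-93/4) = -230/91 + 366*(-4/93) = -230/91 - 488/31 = -51538/2821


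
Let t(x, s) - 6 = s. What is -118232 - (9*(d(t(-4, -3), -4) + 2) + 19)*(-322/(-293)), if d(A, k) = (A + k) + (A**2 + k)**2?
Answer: -34723442/293 ≈ -1.1851e+5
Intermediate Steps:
t(x, s) = 6 + s
d(A, k) = A + k + (k + A**2)**2 (d(A, k) = (A + k) + (k + A**2)**2 = A + k + (k + A**2)**2)
-118232 - (9*(d(t(-4, -3), -4) + 2) + 19)*(-322/(-293)) = -118232 - (9*(((6 - 3) - 4 + (-4 + (6 - 3)**2)**2) + 2) + 19)*(-322/(-293)) = -118232 - (9*((3 - 4 + (-4 + 3**2)**2) + 2) + 19)*(-322*(-1/293)) = -118232 - (9*((3 - 4 + (-4 + 9)**2) + 2) + 19)*322/293 = -118232 - (9*((3 - 4 + 5**2) + 2) + 19)*322/293 = -118232 - (9*((3 - 4 + 25) + 2) + 19)*322/293 = -118232 - (9*(24 + 2) + 19)*322/293 = -118232 - (9*26 + 19)*322/293 = -118232 - (234 + 19)*322/293 = -118232 - 253*322/293 = -118232 - 1*81466/293 = -118232 - 81466/293 = -34723442/293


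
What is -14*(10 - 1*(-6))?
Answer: -224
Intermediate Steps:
-14*(10 - 1*(-6)) = -14*(10 + 6) = -14*16 = -224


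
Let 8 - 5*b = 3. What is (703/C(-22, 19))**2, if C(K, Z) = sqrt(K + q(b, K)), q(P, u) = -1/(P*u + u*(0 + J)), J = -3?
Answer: -1144484/51 ≈ -22441.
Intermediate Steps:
b = 1 (b = 8/5 - 1/5*3 = 8/5 - 3/5 = 1)
q(P, u) = -1/(-3*u + P*u) (q(P, u) = -1/(P*u + u*(0 - 3)) = -1/(P*u + u*(-3)) = -1/(P*u - 3*u) = -1/(-3*u + P*u))
C(K, Z) = sqrt(K + 1/(2*K)) (C(K, Z) = sqrt(K - 1/(K*(-3 + 1))) = sqrt(K - 1/(K*(-2))) = sqrt(K - 1*(-1/2)/K) = sqrt(K + 1/(2*K)))
(703/C(-22, 19))**2 = (703/((sqrt(2/(-22) + 4*(-22))/2)))**2 = (703/((sqrt(2*(-1/22) - 88)/2)))**2 = (703/((sqrt(-1/11 - 88)/2)))**2 = (703/((sqrt(-969/11)/2)))**2 = (703/(((I*sqrt(10659)/11)/2)))**2 = (703/((I*sqrt(10659)/22)))**2 = (703*(-2*I*sqrt(10659)/969))**2 = (-74*I*sqrt(10659)/51)**2 = -1144484/51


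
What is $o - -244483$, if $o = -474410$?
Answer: $-229927$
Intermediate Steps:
$o - -244483 = -474410 - -244483 = -474410 + 244483 = -229927$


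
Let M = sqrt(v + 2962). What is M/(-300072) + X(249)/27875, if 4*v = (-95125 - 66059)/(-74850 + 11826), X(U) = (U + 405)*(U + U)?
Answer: 325692/27875 - sqrt(20429993766)/787989072 ≈ 11.684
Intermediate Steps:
X(U) = 2*U*(405 + U) (X(U) = (405 + U)*(2*U) = 2*U*(405 + U))
v = 1679/2626 (v = ((-95125 - 66059)/(-74850 + 11826))/4 = (-161184/(-63024))/4 = (-161184*(-1/63024))/4 = (1/4)*(3358/1313) = 1679/2626 ≈ 0.63938)
M = sqrt(20429993766)/2626 (M = sqrt(1679/2626 + 2962) = sqrt(7779891/2626) = sqrt(20429993766)/2626 ≈ 54.430)
M/(-300072) + X(249)/27875 = (sqrt(20429993766)/2626)/(-300072) + (2*249*(405 + 249))/27875 = (sqrt(20429993766)/2626)*(-1/300072) + (2*249*654)*(1/27875) = -sqrt(20429993766)/787989072 + 325692*(1/27875) = -sqrt(20429993766)/787989072 + 325692/27875 = 325692/27875 - sqrt(20429993766)/787989072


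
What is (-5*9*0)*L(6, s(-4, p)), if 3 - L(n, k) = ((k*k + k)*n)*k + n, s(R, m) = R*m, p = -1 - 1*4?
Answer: 0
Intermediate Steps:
p = -5 (p = -1 - 4 = -5)
L(n, k) = 3 - n - k*n*(k + k²) (L(n, k) = 3 - (((k*k + k)*n)*k + n) = 3 - (((k² + k)*n)*k + n) = 3 - (((k + k²)*n)*k + n) = 3 - ((n*(k + k²))*k + n) = 3 - (k*n*(k + k²) + n) = 3 - (n + k*n*(k + k²)) = 3 + (-n - k*n*(k + k²)) = 3 - n - k*n*(k + k²))
(-5*9*0)*L(6, s(-4, p)) = (-5*9*0)*(3 - 1*6 - 1*6*(-4*(-5))² - 1*6*(-4*(-5))³) = (-45*0)*(3 - 6 - 1*6*20² - 1*6*20³) = 0*(3 - 6 - 1*6*400 - 1*6*8000) = 0*(3 - 6 - 2400 - 48000) = 0*(-50403) = 0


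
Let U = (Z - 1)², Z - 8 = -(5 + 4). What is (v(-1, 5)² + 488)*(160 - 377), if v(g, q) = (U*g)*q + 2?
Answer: -176204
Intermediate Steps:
Z = -1 (Z = 8 - (5 + 4) = 8 - 1*9 = 8 - 9 = -1)
U = 4 (U = (-1 - 1)² = (-2)² = 4)
v(g, q) = 2 + 4*g*q (v(g, q) = (4*g)*q + 2 = 4*g*q + 2 = 2 + 4*g*q)
(v(-1, 5)² + 488)*(160 - 377) = ((2 + 4*(-1)*5)² + 488)*(160 - 377) = ((2 - 20)² + 488)*(-217) = ((-18)² + 488)*(-217) = (324 + 488)*(-217) = 812*(-217) = -176204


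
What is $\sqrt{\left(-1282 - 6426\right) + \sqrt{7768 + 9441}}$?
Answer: $\sqrt{-7708 + \sqrt{17209}} \approx 87.045 i$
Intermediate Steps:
$\sqrt{\left(-1282 - 6426\right) + \sqrt{7768 + 9441}} = \sqrt{-7708 + \sqrt{17209}}$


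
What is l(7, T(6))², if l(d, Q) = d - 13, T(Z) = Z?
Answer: 36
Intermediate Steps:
l(d, Q) = -13 + d
l(7, T(6))² = (-13 + 7)² = (-6)² = 36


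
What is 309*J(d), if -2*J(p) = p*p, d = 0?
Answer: 0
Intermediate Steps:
J(p) = -p²/2 (J(p) = -p*p/2 = -p²/2)
309*J(d) = 309*(-½*0²) = 309*(-½*0) = 309*0 = 0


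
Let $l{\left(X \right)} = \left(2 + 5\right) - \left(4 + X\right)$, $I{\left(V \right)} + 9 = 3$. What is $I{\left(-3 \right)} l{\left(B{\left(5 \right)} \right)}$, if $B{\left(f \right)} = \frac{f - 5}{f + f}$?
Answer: $-18$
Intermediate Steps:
$I{\left(V \right)} = -6$ ($I{\left(V \right)} = -9 + 3 = -6$)
$B{\left(f \right)} = \frac{-5 + f}{2 f}$
$l{\left(X \right)} = 3 - X$ ($l{\left(X \right)} = 7 - \left(4 + X\right) = 3 - X$)
$I{\left(-3 \right)} l{\left(B{\left(5 \right)} \right)} = - 6 \left(3 - \frac{-5 + 5}{2 \cdot 5}\right) = - 6 \left(3 - \frac{1}{2} \cdot \frac{1}{5} \cdot 0\right) = - 6 \left(3 - 0\right) = - 6 \left(3 + 0\right) = \left(-6\right) 3 = -18$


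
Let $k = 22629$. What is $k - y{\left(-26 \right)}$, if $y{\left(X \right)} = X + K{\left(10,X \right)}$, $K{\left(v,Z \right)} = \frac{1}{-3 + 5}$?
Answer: $\frac{45309}{2} \approx 22655.0$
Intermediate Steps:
$K{\left(v,Z \right)} = \frac{1}{2}$
$y{\left(X \right)} = \frac{1}{2} + X$ ($y{\left(X \right)} = X + \frac{1}{2} = \frac{1}{2} + X$)
$k - y{\left(-26 \right)} = 22629 - \left(\frac{1}{2} - 26\right) = 22629 - - \frac{51}{2} = 22629 + \frac{51}{2} = \frac{45309}{2}$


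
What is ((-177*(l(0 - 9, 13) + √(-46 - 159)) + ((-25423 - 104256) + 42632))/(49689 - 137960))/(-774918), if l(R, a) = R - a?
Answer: -83153/68402786778 - 59*I*√205/22800928926 ≈ -1.2156e-6 - 3.7049e-8*I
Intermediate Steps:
((-177*(l(0 - 9, 13) + √(-46 - 159)) + ((-25423 - 104256) + 42632))/(49689 - 137960))/(-774918) = ((-177*(((0 - 9) - 1*13) + √(-46 - 159)) + ((-25423 - 104256) + 42632))/(49689 - 137960))/(-774918) = ((-177*((-9 - 13) + √(-205)) + (-129679 + 42632))/(-88271))*(-1/774918) = ((-177*(-22 + I*√205) - 87047)*(-1/88271))*(-1/774918) = (((3894 - 177*I*√205) - 87047)*(-1/88271))*(-1/774918) = ((-83153 - 177*I*√205)*(-1/88271))*(-1/774918) = (83153/88271 + 177*I*√205/88271)*(-1/774918) = -83153/68402786778 - 59*I*√205/22800928926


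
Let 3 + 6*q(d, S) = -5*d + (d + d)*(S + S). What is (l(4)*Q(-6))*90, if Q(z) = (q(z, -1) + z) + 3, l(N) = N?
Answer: 1980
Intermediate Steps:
q(d, S) = -½ - 5*d/6 + 2*S*d/3 (q(d, S) = -½ + (-5*d + (d + d)*(S + S))/6 = -½ + (-5*d + (2*d)*(2*S))/6 = -½ + (-5*d + 4*S*d)/6 = -½ + (-5*d/6 + 2*S*d/3) = -½ - 5*d/6 + 2*S*d/3)
Q(z) = 5/2 - z/2 (Q(z) = ((-½ - 5*z/6 + (⅔)*(-1)*z) + z) + 3 = ((-½ - 5*z/6 - 2*z/3) + z) + 3 = ((-½ - 3*z/2) + z) + 3 = (-½ - z/2) + 3 = 5/2 - z/2)
(l(4)*Q(-6))*90 = (4*(5/2 - ½*(-6)))*90 = (4*(5/2 + 3))*90 = (4*(11/2))*90 = 22*90 = 1980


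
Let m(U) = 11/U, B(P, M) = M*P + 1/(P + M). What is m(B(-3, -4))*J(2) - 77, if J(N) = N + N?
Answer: -6083/83 ≈ -73.289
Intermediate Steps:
B(P, M) = 1/(M + P) + M*P (B(P, M) = M*P + 1/(M + P) = 1/(M + P) + M*P)
J(N) = 2*N
m(B(-3, -4))*J(2) - 77 = (11/(((1 - 4*(-3)² - 3*(-4)²)/(-4 - 3))))*(2*2) - 77 = (11/(((1 - 4*9 - 3*16)/(-7))))*4 - 77 = (11/((-(1 - 36 - 48)/7)))*4 - 77 = (11/((-⅐*(-83))))*4 - 77 = (11/(83/7))*4 - 77 = (11*(7/83))*4 - 77 = (77/83)*4 - 77 = 308/83 - 77 = -6083/83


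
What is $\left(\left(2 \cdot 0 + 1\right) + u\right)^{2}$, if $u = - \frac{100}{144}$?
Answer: $\frac{121}{1296} \approx 0.093364$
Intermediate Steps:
$u = - \frac{25}{36}$ ($u = \left(-100\right) \frac{1}{144} = - \frac{25}{36} \approx -0.69444$)
$\left(\left(2 \cdot 0 + 1\right) + u\right)^{2} = \left(\left(2 \cdot 0 + 1\right) - \frac{25}{36}\right)^{2} = \left(\left(0 + 1\right) - \frac{25}{36}\right)^{2} = \left(1 - \frac{25}{36}\right)^{2} = \left(\frac{11}{36}\right)^{2} = \frac{121}{1296}$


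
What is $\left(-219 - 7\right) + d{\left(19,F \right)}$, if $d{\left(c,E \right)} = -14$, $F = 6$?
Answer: $-240$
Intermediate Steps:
$\left(-219 - 7\right) + d{\left(19,F \right)} = \left(-219 - 7\right) - 14 = -226 - 14 = -240$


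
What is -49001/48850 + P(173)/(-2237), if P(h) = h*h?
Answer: -1571646887/109277450 ≈ -14.382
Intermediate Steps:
P(h) = h**2
-49001/48850 + P(173)/(-2237) = -49001/48850 + 173**2/(-2237) = -49001*1/48850 + 29929*(-1/2237) = -49001/48850 - 29929/2237 = -1571646887/109277450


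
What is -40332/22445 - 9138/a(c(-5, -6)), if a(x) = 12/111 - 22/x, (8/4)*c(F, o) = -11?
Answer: -3797459817/1705820 ≈ -2226.2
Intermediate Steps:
c(F, o) = -11/2 (c(F, o) = (½)*(-11) = -11/2)
a(x) = 4/37 - 22/x (a(x) = 12*(1/111) - 22/x = 4/37 - 22/x)
-40332/22445 - 9138/a(c(-5, -6)) = -40332/22445 - 9138/(4/37 - 22/(-11/2)) = -40332*1/22445 - 9138/(4/37 - 22*(-2/11)) = -40332/22445 - 9138/(4/37 + 4) = -40332/22445 - 9138/152/37 = -40332/22445 - 9138*37/152 = -40332/22445 - 169053/76 = -3797459817/1705820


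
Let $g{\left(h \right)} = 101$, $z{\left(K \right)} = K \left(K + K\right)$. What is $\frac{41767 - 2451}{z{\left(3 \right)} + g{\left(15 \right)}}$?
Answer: $\frac{39316}{119} \approx 330.39$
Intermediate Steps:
$z{\left(K \right)} = 2 K^{2}$ ($z{\left(K \right)} = K 2 K = 2 K^{2}$)
$\frac{41767 - 2451}{z{\left(3 \right)} + g{\left(15 \right)}} = \frac{41767 - 2451}{2 \cdot 3^{2} + 101} = \frac{39316}{2 \cdot 9 + 101} = \frac{39316}{18 + 101} = \frac{39316}{119}$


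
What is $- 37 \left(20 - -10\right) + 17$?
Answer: $-1093$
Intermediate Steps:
$- 37 \left(20 - -10\right) + 17 = - 37 \left(20 + 10\right) + 17 = \left(-37\right) 30 + 17 = -1110 + 17 = -1093$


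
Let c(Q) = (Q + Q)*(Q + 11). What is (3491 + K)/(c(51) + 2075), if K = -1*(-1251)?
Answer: 4742/8399 ≈ 0.56459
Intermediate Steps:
K = 1251
c(Q) = 2*Q*(11 + Q) (c(Q) = (2*Q)*(11 + Q) = 2*Q*(11 + Q))
(3491 + K)/(c(51) + 2075) = (3491 + 1251)/(2*51*(11 + 51) + 2075) = 4742/(2*51*62 + 2075) = 4742/(6324 + 2075) = 4742/8399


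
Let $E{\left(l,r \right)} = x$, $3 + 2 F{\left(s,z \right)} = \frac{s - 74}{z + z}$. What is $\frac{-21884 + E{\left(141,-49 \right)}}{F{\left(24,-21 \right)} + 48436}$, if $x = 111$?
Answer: $- \frac{457233}{1017137} \approx -0.44953$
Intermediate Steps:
$F{\left(s,z \right)} = - \frac{3}{2} + \frac{-74 + s}{4 z}$ ($F{\left(s,z \right)} = - \frac{3}{2} + \frac{\left(s - 74\right) \frac{1}{z + z}}{2} = - \frac{3}{2} + \frac{\left(-74 + s\right) \frac{1}{2 z}}{2} = - \frac{3}{2} + \frac{\frac{1}{2} \frac{1}{z} \left(-74 + s\right)}{2} = - \frac{3}{2} + \frac{-74 + s}{4 z}$)
$E{\left(l,r \right)} = 111$
$\frac{-21884 + E{\left(141,-49 \right)}}{F{\left(24,-21 \right)} + 48436} = \frac{-21884 + 111}{\frac{-74 + 24 - -126}{4 \left(-21\right)} + 48436} = - \frac{21773}{\frac{1}{4} \left(- \frac{1}{21}\right) \left(-74 + 24 + 126\right) + 48436} = - \frac{21773}{\frac{1}{4} \left(- \frac{1}{21}\right) 76 + 48436} = - \frac{21773}{- \frac{19}{21} + 48436} = - \frac{21773}{\frac{1017137}{21}} = \left(-21773\right) \frac{21}{1017137} = - \frac{457233}{1017137}$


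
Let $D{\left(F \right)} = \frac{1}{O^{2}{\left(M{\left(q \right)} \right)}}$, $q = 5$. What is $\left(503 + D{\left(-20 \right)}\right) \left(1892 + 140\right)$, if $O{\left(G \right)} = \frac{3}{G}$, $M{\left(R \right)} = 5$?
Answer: $\frac{9249664}{9} \approx 1.0277 \cdot 10^{6}$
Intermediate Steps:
$D{\left(F \right)} = \frac{25}{9}$ ($D{\left(F \right)} = \frac{1}{\left(\frac{3}{5}\right)^{2}} = \frac{1}{\frac{9}{25}} = \frac{25}{9}$)
$\left(503 + D{\left(-20 \right)}\right) \left(1892 + 140\right) = \left(503 + \frac{25}{9}\right) \left(1892 + 140\right) = \frac{4552}{9} \cdot 2032 = \frac{9249664}{9}$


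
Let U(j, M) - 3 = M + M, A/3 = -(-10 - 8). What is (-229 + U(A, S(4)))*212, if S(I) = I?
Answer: -46216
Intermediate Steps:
A = 54 (A = 3*(-(-10 - 8)) = 3*(-1*(-18)) = 3*18 = 54)
U(j, M) = 3 + 2*M (U(j, M) = 3 + (M + M) = 3 + 2*M)
(-229 + U(A, S(4)))*212 = (-229 + (3 + 2*4))*212 = (-229 + (3 + 8))*212 = (-229 + 11)*212 = -218*212 = -46216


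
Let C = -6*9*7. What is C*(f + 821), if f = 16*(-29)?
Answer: -134946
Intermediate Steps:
f = -464
C = -378 (C = -54*7 = -378)
C*(f + 821) = -378*(-464 + 821) = -378*357 = -134946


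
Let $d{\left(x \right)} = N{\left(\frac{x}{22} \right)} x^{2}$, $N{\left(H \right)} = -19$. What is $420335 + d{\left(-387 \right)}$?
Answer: $-2425276$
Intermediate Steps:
$d{\left(x \right)} = - 19 x^{2}$
$420335 + d{\left(-387 \right)} = 420335 - 19 \left(-387\right)^{2} = 420335 - 2845611 = -2425276$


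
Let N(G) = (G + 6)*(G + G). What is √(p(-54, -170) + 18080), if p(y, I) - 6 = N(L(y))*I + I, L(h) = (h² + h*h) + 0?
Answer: 2*I*√2894008881 ≈ 1.0759e+5*I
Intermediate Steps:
L(h) = 2*h² (L(h) = (h² + h²) + 0 = 2*h² + 0 = 2*h²)
N(G) = 2*G*(6 + G) (N(G) = (6 + G)*(2*G) = 2*G*(6 + G))
p(y, I) = 6 + I + 4*I*y²*(6 + 2*y²) (p(y, I) = 6 + ((2*(2*y²)*(6 + 2*y²))*I + I) = 6 + ((4*y²*(6 + 2*y²))*I + I) = 6 + (4*I*y²*(6 + 2*y²) + I) = 6 + (I + 4*I*y²*(6 + 2*y²)) = 6 + I + 4*I*y²*(6 + 2*y²))
√(p(-54, -170) + 18080) = √((6 - 170 + 8*(-170)*(-54)²*(3 + (-54)²)) + 18080) = √((6 - 170 + 8*(-170)*2916*(3 + 2916)) + 18080) = √((6 - 170 + 8*(-170)*2916*2919) + 18080) = √((6 - 170 - 11576053440) + 18080) = √(-11576053604 + 18080) = √(-11576035524) = 2*I*√2894008881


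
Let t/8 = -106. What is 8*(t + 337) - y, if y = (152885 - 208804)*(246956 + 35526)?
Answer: 15796106870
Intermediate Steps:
t = -848 (t = 8*(-106) = -848)
y = -15796110958 (y = -55919*282482 = -15796110958)
8*(t + 337) - y = 8*(-848 + 337) - 1*(-15796110958) = 8*(-511) + 15796110958 = -4088 + 15796110958 = 15796106870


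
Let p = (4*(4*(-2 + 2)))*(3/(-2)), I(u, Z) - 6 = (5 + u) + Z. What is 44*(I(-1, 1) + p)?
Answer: 484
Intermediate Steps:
I(u, Z) = 11 + Z + u (I(u, Z) = 6 + ((5 + u) + Z) = 6 + (5 + Z + u) = 11 + Z + u)
p = 0 (p = (4*(4*0))*(3*(-1/2)) = (4*0)*(-3/2) = 0*(-3/2) = 0)
44*(I(-1, 1) + p) = 44*((11 + 1 - 1) + 0) = 44*(11 + 0) = 44*11 = 484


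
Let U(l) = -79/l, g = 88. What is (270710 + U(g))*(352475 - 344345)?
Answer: 96838060065/44 ≈ 2.2009e+9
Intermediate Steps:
(270710 + U(g))*(352475 - 344345) = (270710 - 79/88)*(352475 - 344345) = (270710 - 79*1/88)*8130 = (270710 - 79/88)*8130 = (23822401/88)*8130 = 96838060065/44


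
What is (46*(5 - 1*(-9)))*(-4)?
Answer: -2576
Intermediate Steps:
(46*(5 - 1*(-9)))*(-4) = (46*(5 + 9))*(-4) = (46*14)*(-4) = 644*(-4) = -2576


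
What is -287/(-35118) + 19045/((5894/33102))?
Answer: 11069678898599/103492746 ≈ 1.0696e+5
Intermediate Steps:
-287/(-35118) + 19045/((5894/33102)) = -287*(-1/35118) + 19045/((5894*(1/33102))) = 287/35118 + 19045/(2947/16551) = 287/35118 + 19045*(16551/2947) = 287/35118 + 315213795/2947 = 11069678898599/103492746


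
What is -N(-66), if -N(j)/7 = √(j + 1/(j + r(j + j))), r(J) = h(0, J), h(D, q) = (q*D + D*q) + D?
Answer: 7*I*√287562/66 ≈ 56.875*I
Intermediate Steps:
h(D, q) = D + 2*D*q (h(D, q) = (D*q + D*q) + D = 2*D*q + D = D + 2*D*q)
r(J) = 0 (r(J) = 0*(1 + 2*J) = 0)
N(j) = -7*√(j + 1/j) (N(j) = -7*√(j + 1/(j + 0)) = -7*√(j + 1/j))
-N(-66) = -(-7)*√(-66 + 1/(-66)) = -(-7)*√(-66 - 1/66) = -(-7)*√(-4357/66) = -(-7)*I*√287562/66 = 7*I*√287562/66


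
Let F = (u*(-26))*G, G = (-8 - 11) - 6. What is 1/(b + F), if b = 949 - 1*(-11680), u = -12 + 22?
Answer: 1/19129 ≈ 5.2277e-5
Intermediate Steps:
G = -25 (G = -19 - 6 = -25)
u = 10
F = 6500 (F = (10*(-26))*(-25) = -260*(-25) = 6500)
b = 12629 (b = 949 + 11680 = 12629)
1/(b + F) = 1/(12629 + 6500) = 1/19129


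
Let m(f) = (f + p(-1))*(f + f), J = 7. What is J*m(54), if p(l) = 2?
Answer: 42336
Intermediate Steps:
m(f) = 2*f*(2 + f) (m(f) = (f + 2)*(f + f) = (2 + f)*(2*f) = 2*f*(2 + f))
J*m(54) = 7*(2*54*(2 + 54)) = 7*(2*54*56) = 7*6048 = 42336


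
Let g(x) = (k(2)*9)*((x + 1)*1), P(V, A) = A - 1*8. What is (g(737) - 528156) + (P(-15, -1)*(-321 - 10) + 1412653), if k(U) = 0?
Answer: 887476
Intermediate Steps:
P(V, A) = -8 + A (P(V, A) = A - 8 = -8 + A)
g(x) = 0 (g(x) = (0*9)*((x + 1)*1) = 0*((1 + x)*1) = 0*(1 + x) = 0)
(g(737) - 528156) + (P(-15, -1)*(-321 - 10) + 1412653) = (0 - 528156) + ((-8 - 1)*(-321 - 10) + 1412653) = -528156 + (-9*(-331) + 1412653) = -528156 + (2979 + 1412653) = -528156 + 1415632 = 887476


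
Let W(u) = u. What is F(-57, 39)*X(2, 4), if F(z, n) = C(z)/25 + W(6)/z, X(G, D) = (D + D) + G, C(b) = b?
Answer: -2266/95 ≈ -23.853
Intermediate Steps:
X(G, D) = G + 2*D (X(G, D) = 2*D + G = G + 2*D)
F(z, n) = 6/z + z/25 (F(z, n) = z/25 + 6/z = 6/z + z/25)
F(-57, 39)*X(2, 4) = (6/(-57) + (1/25)*(-57))*(2 + 2*4) = (6*(-1/57) - 57/25)*(2 + 8) = (-2/19 - 57/25)*10 = -1133/475*10 = -2266/95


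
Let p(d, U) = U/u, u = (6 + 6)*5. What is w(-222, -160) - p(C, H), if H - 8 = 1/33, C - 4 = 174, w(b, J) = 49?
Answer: 19351/396 ≈ 48.866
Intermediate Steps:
C = 178 (C = 4 + 174 = 178)
u = 60 (u = 12*5 = 60)
H = 265/33 (H = 8 + 1/33 = 265/33 ≈ 8.0303)
p(d, U) = U/60
w(-222, -160) - p(C, H) = 49 - 265/(60*33) = 49 - 1*53/396 = 49 - 53/396 = 19351/396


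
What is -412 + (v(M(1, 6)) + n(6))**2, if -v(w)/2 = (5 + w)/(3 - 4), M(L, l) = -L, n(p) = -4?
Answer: -396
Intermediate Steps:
v(w) = 10 + 2*w (v(w) = -2*(5 + w)/(3 - 4) = -2*(5 + w)/(-1) = -2*(5 + w)*(-1) = -2*(-5 - w) = 10 + 2*w)
-412 + (v(M(1, 6)) + n(6))**2 = -412 + ((10 + 2*(-1*1)) - 4)**2 = -412 + ((10 + 2*(-1)) - 4)**2 = -412 + ((10 - 2) - 4)**2 = -412 + (8 - 4)**2 = -412 + 4**2 = -412 + 16 = -396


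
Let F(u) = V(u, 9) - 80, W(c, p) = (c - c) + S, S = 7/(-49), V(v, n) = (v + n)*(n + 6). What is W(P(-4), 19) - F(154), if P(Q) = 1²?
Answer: -16556/7 ≈ -2365.1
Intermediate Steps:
V(v, n) = (6 + n)*(n + v) (V(v, n) = (n + v)*(6 + n) = (6 + n)*(n + v))
P(Q) = 1
S = -⅐ (S = 7*(-1/49) = -⅐ ≈ -0.14286)
W(c, p) = -⅐ (W(c, p) = (c - c) - ⅐ = 0 - ⅐ = -⅐)
F(u) = 55 + 15*u (F(u) = (9² + 6*9 + 6*u + 9*u) - 80 = (81 + 54 + 6*u + 9*u) - 80 = (135 + 15*u) - 80 = 55 + 15*u)
W(P(-4), 19) - F(154) = -⅐ - (55 + 15*154) = -⅐ - (55 + 2310) = -⅐ - 1*2365 = -⅐ - 2365 = -16556/7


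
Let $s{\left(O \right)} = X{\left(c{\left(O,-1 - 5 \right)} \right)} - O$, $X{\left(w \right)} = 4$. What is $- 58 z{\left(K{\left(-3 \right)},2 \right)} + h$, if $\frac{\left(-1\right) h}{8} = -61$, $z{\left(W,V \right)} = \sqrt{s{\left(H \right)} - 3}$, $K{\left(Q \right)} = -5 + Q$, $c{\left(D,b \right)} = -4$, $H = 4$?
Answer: $488 - 58 i \sqrt{3} \approx 488.0 - 100.46 i$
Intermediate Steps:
$s{\left(O \right)} = 4 - O$
$z{\left(W,V \right)} = i \sqrt{3}$ ($z{\left(W,V \right)} = \sqrt{\left(4 - 4\right) - 3} = \sqrt{0 - 3} = \sqrt{-3} = i \sqrt{3}$)
$h = 488$ ($h = \left(-8\right) \left(-61\right) = 488$)
$- 58 z{\left(K{\left(-3 \right)},2 \right)} + h = - 58 i \sqrt{3} + 488 = 488 - 58 i \sqrt{3}$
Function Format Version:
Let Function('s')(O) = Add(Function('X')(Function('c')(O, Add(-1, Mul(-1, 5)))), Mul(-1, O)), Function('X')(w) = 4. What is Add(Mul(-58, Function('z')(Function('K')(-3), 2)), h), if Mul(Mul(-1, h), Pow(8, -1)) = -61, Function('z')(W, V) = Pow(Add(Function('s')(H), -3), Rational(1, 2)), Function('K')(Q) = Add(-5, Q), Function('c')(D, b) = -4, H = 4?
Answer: Add(488, Mul(-58, I, Pow(3, Rational(1, 2)))) ≈ Add(488.00, Mul(-100.46, I))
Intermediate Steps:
Function('s')(O) = Add(4, Mul(-1, O))
Function('z')(W, V) = Mul(I, Pow(3, Rational(1, 2))) (Function('z')(W, V) = Pow(Add(Add(4, Mul(-1, 4)), -3), Rational(1, 2)) = Pow(Add(Add(4, -4), -3), Rational(1, 2)) = Pow(Add(0, -3), Rational(1, 2)) = Pow(-3, Rational(1, 2)) = Mul(I, Pow(3, Rational(1, 2))))
h = 488 (h = Mul(-8, -61) = 488)
Add(Mul(-58, Function('z')(Function('K')(-3), 2)), h) = Add(Mul(-58, Mul(I, Pow(3, Rational(1, 2)))), 488) = Add(Mul(-58, I, Pow(3, Rational(1, 2))), 488) = Add(488, Mul(-58, I, Pow(3, Rational(1, 2))))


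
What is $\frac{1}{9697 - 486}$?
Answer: $\frac{1}{9211} \approx 0.00010857$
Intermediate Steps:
$\frac{1}{9697 - 486} = \frac{1}{9211}$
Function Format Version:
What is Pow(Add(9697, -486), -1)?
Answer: Rational(1, 9211) ≈ 0.00010857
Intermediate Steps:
Pow(Add(9697, -486), -1) = Pow(9211, -1) = Rational(1, 9211)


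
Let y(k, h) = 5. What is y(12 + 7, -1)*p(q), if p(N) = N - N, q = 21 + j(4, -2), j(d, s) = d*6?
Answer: 0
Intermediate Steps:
j(d, s) = 6*d
q = 45 (q = 21 + 6*4 = 21 + 24 = 45)
p(N) = 0
y(12 + 7, -1)*p(q) = 5*0 = 0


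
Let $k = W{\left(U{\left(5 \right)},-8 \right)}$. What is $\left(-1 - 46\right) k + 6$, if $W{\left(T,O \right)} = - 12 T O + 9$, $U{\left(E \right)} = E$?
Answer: $-22977$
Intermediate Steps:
$W{\left(T,O \right)} = 9 - 12 O T$ ($W{\left(T,O \right)} = - 12 O T + 9 = 9 - 12 O T$)
$k = 489$ ($k = 9 - \left(-96\right) 5 = 9 + 480 = 489$)
$\left(-1 - 46\right) k + 6 = \left(-1 - 46\right) 489 + 6 = \left(-47\right) 489 + 6 = -22983 + 6 = -22977$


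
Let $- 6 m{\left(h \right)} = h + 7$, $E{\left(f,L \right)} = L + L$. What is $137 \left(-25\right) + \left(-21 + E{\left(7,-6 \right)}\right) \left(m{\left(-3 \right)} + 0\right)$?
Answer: $-3403$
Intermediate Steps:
$E{\left(f,L \right)} = 2 L$
$m{\left(h \right)} = - \frac{7}{6} - \frac{h}{6}$ ($m{\left(h \right)} = - \frac{h + 7}{6} = - \frac{7 + h}{6} = - \frac{7}{6} - \frac{h}{6}$)
$137 \left(-25\right) + \left(-21 + E{\left(7,-6 \right)}\right) \left(m{\left(-3 \right)} + 0\right) = 137 \left(-25\right) + \left(-21 + 2 \left(-6\right)\right) \left(\left(- \frac{7}{6} - - \frac{1}{2}\right) + 0\right) = -3425 + \left(-21 - 12\right) \left(\left(- \frac{7}{6} + \frac{1}{2}\right) + 0\right) = -3425 - 33 \left(- \frac{2}{3} + 0\right) = -3425 - -22 = -3425 + 22 = -3403$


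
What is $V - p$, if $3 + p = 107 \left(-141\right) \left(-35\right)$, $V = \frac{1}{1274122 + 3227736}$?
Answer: $- \frac{2377170102035}{4501858} \approx -5.2804 \cdot 10^{5}$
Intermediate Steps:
$V = \frac{1}{4501858} \approx 2.2213 \cdot 10^{-7}$
$p = 528042$ ($p = -3 + 107 \left(-141\right) \left(-35\right) = -3 - -528045 = -3 + 528045 = 528042$)
$V - p = \frac{1}{4501858} - 528042 = - \frac{2377170102035}{4501858}$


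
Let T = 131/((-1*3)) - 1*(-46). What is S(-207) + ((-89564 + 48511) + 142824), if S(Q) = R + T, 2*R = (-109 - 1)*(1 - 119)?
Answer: 324790/3 ≈ 1.0826e+5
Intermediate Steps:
R = 6490 (R = ((-109 - 1)*(1 - 119))/2 = (-110*(-118))/2 = (½)*12980 = 6490)
T = 7/3 (T = 131/(-3) + 46 = 131*(-⅓) + 46 = -131/3 + 46 = 7/3 ≈ 2.3333)
S(Q) = 19477/3 (S(Q) = 6490 + 7/3 = 19477/3)
S(-207) + ((-89564 + 48511) + 142824) = 19477/3 + ((-89564 + 48511) + 142824) = 19477/3 + (-41053 + 142824) = 19477/3 + 101771 = 324790/3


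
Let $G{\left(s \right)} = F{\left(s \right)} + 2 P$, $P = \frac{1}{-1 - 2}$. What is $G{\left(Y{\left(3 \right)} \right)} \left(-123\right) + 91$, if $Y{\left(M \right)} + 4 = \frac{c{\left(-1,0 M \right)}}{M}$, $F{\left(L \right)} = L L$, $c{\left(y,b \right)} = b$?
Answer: $-1795$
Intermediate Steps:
$F{\left(L \right)} = L^{2}$
$Y{\left(M \right)} = -4$ ($Y{\left(M \right)} = -4 + \frac{0 M}{M} = -4 + \frac{0}{M} = -4 + 0 = -4$)
$P = - \frac{1}{3}$ ($P = \frac{1}{-3} = - \frac{1}{3} \approx -0.33333$)
$G{\left(s \right)} = - \frac{2}{3} + s^{2}$ ($G{\left(s \right)} = s^{2} + 2 \left(- \frac{1}{3}\right) = s^{2} - \frac{2}{3} = - \frac{2}{3} + s^{2}$)
$G{\left(Y{\left(3 \right)} \right)} \left(-123\right) + 91 = \left(- \frac{2}{3} + \left(-4\right)^{2}\right) \left(-123\right) + 91 = \left(- \frac{2}{3} + 16\right) \left(-123\right) + 91 = \frac{46}{3} \left(-123\right) + 91 = -1886 + 91 = -1795$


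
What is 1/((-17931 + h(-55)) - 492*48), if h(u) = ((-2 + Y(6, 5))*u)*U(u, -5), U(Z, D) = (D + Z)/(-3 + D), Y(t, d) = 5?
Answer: -2/85569 ≈ -2.3373e-5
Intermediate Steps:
U(Z, D) = (D + Z)/(-3 + D)
h(u) = 3*u*(5/8 - u/8) (h(u) = ((-2 + 5)*u)*((-5 + u)/(-3 - 5)) = (3*u)*((-5 + u)/(-8)) = (3*u)*(-(-5 + u)/8) = (3*u)*(5/8 - u/8) = 3*u*(5/8 - u/8))
1/((-17931 + h(-55)) - 492*48) = 1/((-17931 + (3/8)*(-55)*(5 - 1*(-55))) - 492*48) = 1/((-17931 + (3/8)*(-55)*(5 + 55)) - 23616) = 1/((-17931 + (3/8)*(-55)*60) - 23616) = 1/((-17931 - 2475/2) - 23616) = 1/(-38337/2 - 23616) = 1/(-85569/2) = -2/85569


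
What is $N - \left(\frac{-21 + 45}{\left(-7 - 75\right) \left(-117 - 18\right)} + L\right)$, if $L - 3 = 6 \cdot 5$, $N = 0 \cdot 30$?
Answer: $- \frac{60889}{1845} \approx -33.002$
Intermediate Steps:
$N = 0$
$L = 33$ ($L = 3 + 6 \cdot 5 = 3 + 30 = 33$)
$N - \left(\frac{-21 + 45}{\left(-7 - 75\right) \left(-117 - 18\right)} + L\right) = 0 - \left(\frac{-21 + 45}{\left(-7 - 75\right) \left(-117 - 18\right)} + 33\right) = 0 - \left(\frac{24}{\left(-82\right) \left(-135\right)} + 33\right) = 0 - \left(\frac{24}{11070} + 33\right) = 0 - \left(24 \cdot \frac{1}{11070} + 33\right) = 0 - \left(\frac{4}{1845} + 33\right) = 0 - \frac{60889}{1845} = - \frac{60889}{1845}$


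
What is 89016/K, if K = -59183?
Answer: -89016/59183 ≈ -1.5041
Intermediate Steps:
89016/K = 89016/(-59183) = 89016*(-1/59183) = -89016/59183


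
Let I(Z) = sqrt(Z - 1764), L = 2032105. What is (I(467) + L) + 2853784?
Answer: 4885889 + I*sqrt(1297) ≈ 4.8859e+6 + 36.014*I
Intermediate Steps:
I(Z) = sqrt(-1764 + Z)
(I(467) + L) + 2853784 = (sqrt(-1764 + 467) + 2032105) + 2853784 = (sqrt(-1297) + 2032105) + 2853784 = (I*sqrt(1297) + 2032105) + 2853784 = (2032105 + I*sqrt(1297)) + 2853784 = 4885889 + I*sqrt(1297)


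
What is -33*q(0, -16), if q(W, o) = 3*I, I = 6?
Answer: -594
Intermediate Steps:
q(W, o) = 18 (q(W, o) = 3*6 = 18)
-33*q(0, -16) = -33*18 = -594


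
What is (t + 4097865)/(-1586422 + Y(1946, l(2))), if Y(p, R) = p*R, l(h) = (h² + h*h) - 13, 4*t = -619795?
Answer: -15771665/6384608 ≈ -2.4703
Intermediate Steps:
t = -619795/4 (t = (¼)*(-619795) = -619795/4 ≈ -1.5495e+5)
l(h) = -13 + 2*h² (l(h) = (h² + h²) - 13 = 2*h² - 13 = -13 + 2*h²)
Y(p, R) = R*p
(t + 4097865)/(-1586422 + Y(1946, l(2))) = (-619795/4 + 4097865)/(-1586422 + (-13 + 2*2²)*1946) = 15771665/(4*(-1586422 + (-13 + 2*4)*1946)) = 15771665/(4*(-1586422 + (-13 + 8)*1946)) = 15771665/(4*(-1586422 - 5*1946)) = 15771665/(4*(-1586422 - 9730)) = (15771665/4)/(-1596152) = (15771665/4)*(-1/1596152) = -15771665/6384608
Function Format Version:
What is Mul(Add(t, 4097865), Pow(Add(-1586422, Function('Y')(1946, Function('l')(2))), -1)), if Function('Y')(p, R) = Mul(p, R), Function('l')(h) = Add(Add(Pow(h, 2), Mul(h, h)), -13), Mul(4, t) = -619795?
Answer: Rational(-15771665, 6384608) ≈ -2.4703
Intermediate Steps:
t = Rational(-619795, 4) (t = Mul(Rational(1, 4), -619795) = Rational(-619795, 4) ≈ -1.5495e+5)
Function('l')(h) = Add(-13, Mul(2, Pow(h, 2))) (Function('l')(h) = Add(Add(Pow(h, 2), Pow(h, 2)), -13) = Add(Mul(2, Pow(h, 2)), -13) = Add(-13, Mul(2, Pow(h, 2))))
Function('Y')(p, R) = Mul(R, p)
Mul(Add(t, 4097865), Pow(Add(-1586422, Function('Y')(1946, Function('l')(2))), -1)) = Mul(Add(Rational(-619795, 4), 4097865), Pow(Add(-1586422, Mul(Add(-13, Mul(2, Pow(2, 2))), 1946)), -1)) = Mul(Rational(15771665, 4), Pow(Add(-1586422, Mul(Add(-13, Mul(2, 4)), 1946)), -1)) = Mul(Rational(15771665, 4), Pow(Add(-1586422, Mul(Add(-13, 8), 1946)), -1)) = Mul(Rational(15771665, 4), Pow(Add(-1586422, Mul(-5, 1946)), -1)) = Mul(Rational(15771665, 4), Pow(Add(-1586422, -9730), -1)) = Mul(Rational(15771665, 4), Pow(-1596152, -1)) = Mul(Rational(15771665, 4), Rational(-1, 1596152)) = Rational(-15771665, 6384608)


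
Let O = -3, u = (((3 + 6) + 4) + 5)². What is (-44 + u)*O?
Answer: -840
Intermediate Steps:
u = 324 (u = ((9 + 4) + 5)² = (13 + 5)² = 18² = 324)
(-44 + u)*O = (-44 + 324)*(-3) = 280*(-3) = -840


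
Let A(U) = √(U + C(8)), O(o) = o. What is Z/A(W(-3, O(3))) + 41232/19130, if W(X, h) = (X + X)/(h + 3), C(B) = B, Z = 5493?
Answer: 20616/9565 + 5493*√7/7 ≈ 2078.3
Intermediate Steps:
W(X, h) = 2*X/(3 + h) (W(X, h) = (2*X)/(3 + h) = 2*X/(3 + h))
A(U) = √(8 + U) (A(U) = √(U + 8) = √(8 + U))
Z/A(W(-3, O(3))) + 41232/19130 = 5493/(√(8 + 2*(-3)/(3 + 3))) + 41232/19130 = 5493/(√(8 + 2*(-3)/6)) + 41232*(1/19130) = 5493/(√(8 + 2*(-3)*(⅙))) + 20616/9565 = 5493/(√(8 - 1)) + 20616/9565 = 5493/(√7) + 20616/9565 = 5493*(√7/7) + 20616/9565 = 5493*√7/7 + 20616/9565 = 20616/9565 + 5493*√7/7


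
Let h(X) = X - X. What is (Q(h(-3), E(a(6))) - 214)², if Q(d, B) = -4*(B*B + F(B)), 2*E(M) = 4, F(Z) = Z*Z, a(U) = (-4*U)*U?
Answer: 60516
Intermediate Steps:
a(U) = -4*U²
F(Z) = Z²
E(M) = 2 (E(M) = (½)*4 = 2)
h(X) = 0
Q(d, B) = -8*B² (Q(d, B) = -4*(B*B + B²) = -4*(B² + B²) = -8*B²)
(Q(h(-3), E(a(6))) - 214)² = (-8*2² - 214)² = (-8*4 - 214)² = (-32 - 214)² = (-246)² = 60516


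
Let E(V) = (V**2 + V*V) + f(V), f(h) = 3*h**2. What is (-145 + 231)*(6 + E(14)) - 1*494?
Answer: 84302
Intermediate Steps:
E(V) = 5*V**2 (E(V) = (V**2 + V*V) + 3*V**2 = (V**2 + V**2) + 3*V**2 = 2*V**2 + 3*V**2 = 5*V**2)
(-145 + 231)*(6 + E(14)) - 1*494 = (-145 + 231)*(6 + 5*14**2) - 1*494 = 86*(6 + 5*196) - 494 = 86*(6 + 980) - 494 = 86*986 - 494 = 84796 - 494 = 84302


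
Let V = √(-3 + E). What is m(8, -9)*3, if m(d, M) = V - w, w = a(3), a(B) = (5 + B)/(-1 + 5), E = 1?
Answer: -6 + 3*I*√2 ≈ -6.0 + 4.2426*I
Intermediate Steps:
V = I*√2 (V = √(-3 + 1) = √(-2) = I*√2 ≈ 1.4142*I)
a(B) = 5/4 + B/4 (a(B) = (5 + B)/4 = (5 + B)*(¼) = 5/4 + B/4)
w = 2 (w = 5/4 + (¼)*3 = 5/4 + ¾ = 2)
m(d, M) = -2 + I*√2 (m(d, M) = I*√2 - 1*2 = I*√2 - 2 = -2 + I*√2)
m(8, -9)*3 = (-2 + I*√2)*3 = -6 + 3*I*√2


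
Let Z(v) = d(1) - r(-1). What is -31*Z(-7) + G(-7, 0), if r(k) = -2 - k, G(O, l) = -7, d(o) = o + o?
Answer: -100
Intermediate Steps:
d(o) = 2*o
Z(v) = 3 (Z(v) = 2*1 - (-2 - 1*(-1)) = 2 - (-2 + 1) = 2 - 1*(-1) = 2 + 1 = 3)
-31*Z(-7) + G(-7, 0) = -31*3 - 7 = -93 - 7 = -100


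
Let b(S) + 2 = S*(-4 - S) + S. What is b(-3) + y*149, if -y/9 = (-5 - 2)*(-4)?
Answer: -37550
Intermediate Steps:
y = -252 (y = -9*(-5 - 2)*(-4) = -(-63)*(-4) = -9*28 = -252)
b(S) = -2 + S + S*(-4 - S) (b(S) = -2 + (S*(-4 - S) + S) = -2 + (S + S*(-4 - S)) = -2 + S + S*(-4 - S))
b(-3) + y*149 = (-2 - 1*(-3)² - 3*(-3)) - 252*149 = (-2 - 1*9 + 9) - 37548 = (-2 - 9 + 9) - 37548 = -2 - 37548 = -37550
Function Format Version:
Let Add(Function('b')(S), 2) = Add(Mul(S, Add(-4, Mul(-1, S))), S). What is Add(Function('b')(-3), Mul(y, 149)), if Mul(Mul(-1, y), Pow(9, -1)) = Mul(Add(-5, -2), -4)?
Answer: -37550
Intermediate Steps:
y = -252 (y = Mul(-9, Mul(Add(-5, -2), -4)) = Mul(-9, Mul(-7, -4)) = Mul(-9, 28) = -252)
Function('b')(S) = Add(-2, S, Mul(S, Add(-4, Mul(-1, S)))) (Function('b')(S) = Add(-2, Add(Mul(S, Add(-4, Mul(-1, S))), S)) = Add(-2, Add(S, Mul(S, Add(-4, Mul(-1, S))))) = Add(-2, S, Mul(S, Add(-4, Mul(-1, S)))))
Add(Function('b')(-3), Mul(y, 149)) = Add(Add(-2, Mul(-1, Pow(-3, 2)), Mul(-3, -3)), Mul(-252, 149)) = Add(Add(-2, Mul(-1, 9), 9), -37548) = Add(Add(-2, -9, 9), -37548) = Add(-2, -37548) = -37550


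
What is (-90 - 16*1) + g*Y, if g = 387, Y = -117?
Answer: -45385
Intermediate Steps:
(-90 - 16*1) + g*Y = (-90 - 16*1) + 387*(-117) = (-90 - 16) - 45279 = -106 - 45279 = -45385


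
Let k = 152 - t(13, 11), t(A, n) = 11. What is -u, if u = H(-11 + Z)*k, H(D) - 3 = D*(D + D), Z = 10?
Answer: -705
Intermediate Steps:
H(D) = 3 + 2*D**2 (H(D) = 3 + D*(D + D) = 3 + D*(2*D) = 3 + 2*D**2)
k = 141 (k = 152 - 1*11 = 152 - 11 = 141)
u = 705 (u = (3 + 2*(-11 + 10)**2)*141 = (3 + 2*(-1)**2)*141 = (3 + 2*1)*141 = (3 + 2)*141 = 5*141 = 705)
-u = -1*705 = -705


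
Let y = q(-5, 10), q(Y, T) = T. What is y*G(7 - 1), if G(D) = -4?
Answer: -40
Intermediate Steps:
y = 10
y*G(7 - 1) = 10*(-4) = -40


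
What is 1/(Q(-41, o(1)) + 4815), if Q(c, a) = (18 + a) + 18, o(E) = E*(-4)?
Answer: 1/4847 ≈ 0.00020631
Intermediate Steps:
o(E) = -4*E
Q(c, a) = 36 + a
1/(Q(-41, o(1)) + 4815) = 1/((36 - 4*1) + 4815) = 1/((36 - 4) + 4815) = 1/(32 + 4815) = 1/4847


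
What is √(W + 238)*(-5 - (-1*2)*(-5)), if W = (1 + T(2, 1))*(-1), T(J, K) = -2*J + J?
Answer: -15*√239 ≈ -231.89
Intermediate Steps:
T(J, K) = -J
W = 1 (W = (1 - 1*2)*(-1) = (1 - 2)*(-1) = -1*(-1) = 1)
√(W + 238)*(-5 - (-1*2)*(-5)) = √(1 + 238)*(-5 - (-1*2)*(-5)) = √239*(-5 - (-2)*(-5)) = √239*(-5 - 1*10) = √239*(-5 - 10) = √239*(-15) = -15*√239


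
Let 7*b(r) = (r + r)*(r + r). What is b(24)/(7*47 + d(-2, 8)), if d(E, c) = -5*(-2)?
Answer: 768/791 ≈ 0.97092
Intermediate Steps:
d(E, c) = 10
b(r) = 4*r²/7 (b(r) = ((r + r)*(r + r))/7 = ((2*r)*(2*r))/7 = (4*r²)/7 = 4*r²/7)
b(24)/(7*47 + d(-2, 8)) = ((4/7)*24²)/(7*47 + 10) = ((4/7)*576)/(329 + 10) = (2304/7)/339 = (2304/7)*(1/339) = 768/791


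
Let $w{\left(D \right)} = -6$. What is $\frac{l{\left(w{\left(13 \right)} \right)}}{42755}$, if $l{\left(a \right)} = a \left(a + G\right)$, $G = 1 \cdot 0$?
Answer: $\frac{36}{42755} \approx 0.00084201$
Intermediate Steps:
$G = 0$
$l{\left(a \right)} = a^{2}$ ($l{\left(a \right)} = a \left(a + 0\right) = a a = a^{2}$)
$\frac{l{\left(w{\left(13 \right)} \right)}}{42755} = \frac{\left(-6\right)^{2}}{42755} = 36 \cdot \frac{1}{42755} = \frac{36}{42755}$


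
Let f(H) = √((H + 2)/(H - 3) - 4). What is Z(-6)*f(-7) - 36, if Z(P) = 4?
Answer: -36 + 2*I*√14 ≈ -36.0 + 7.4833*I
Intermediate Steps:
f(H) = √(-4 + (2 + H)/(-3 + H)) (f(H) = √((2 + H)/(-3 + H) - 4) = √(-4 + (2 + H)/(-3 + H)))
Z(-6)*f(-7) - 36 = 4*√((14 - 3*(-7))/(-3 - 7)) - 36 = 4*√((14 + 21)/(-10)) - 36 = 4*√(-⅒*35) - 36 = 4*√(-7/2) - 36 = 4*(I*√14/2) - 36 = 2*I*√14 - 36 = -36 + 2*I*√14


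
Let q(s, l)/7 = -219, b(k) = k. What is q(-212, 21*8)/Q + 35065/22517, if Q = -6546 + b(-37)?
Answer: 265351456/148229411 ≈ 1.7901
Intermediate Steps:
q(s, l) = -1533 (q(s, l) = 7*(-219) = -1533)
Q = -6583 (Q = -6546 - 37 = -6583)
q(-212, 21*8)/Q + 35065/22517 = -1533/(-6583) + 35065/22517 = -1533*(-1/6583) + 35065*(1/22517) = 1533/6583 + 35065/22517 = 265351456/148229411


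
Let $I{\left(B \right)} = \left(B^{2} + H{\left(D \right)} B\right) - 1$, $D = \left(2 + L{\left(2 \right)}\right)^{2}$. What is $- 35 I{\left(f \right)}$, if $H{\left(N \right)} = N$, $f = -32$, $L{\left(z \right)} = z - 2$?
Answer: $-31325$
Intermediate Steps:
$L{\left(z \right)} = -2 + z$
$D = 4$ ($D = \left(2 + \left(-2 + 2\right)\right)^{2} = \left(2 + 0\right)^{2} = 2^{2} = 4$)
$I{\left(B \right)} = -1 + B^{2} + 4 B$ ($I{\left(B \right)} = \left(B^{2} + 4 B\right) - 1 = -1 + B^{2} + 4 B$)
$- 35 I{\left(f \right)} = - 35 \left(-1 + \left(-32\right)^{2} + 4 \left(-32\right)\right) = - 35 \left(-1 + 1024 - 128\right) = \left(-35\right) 895 = -31325$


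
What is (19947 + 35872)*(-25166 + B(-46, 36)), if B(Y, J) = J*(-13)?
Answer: -1430864246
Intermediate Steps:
B(Y, J) = -13*J
(19947 + 35872)*(-25166 + B(-46, 36)) = (19947 + 35872)*(-25166 - 13*36) = 55819*(-25166 - 468) = 55819*(-25634) = -1430864246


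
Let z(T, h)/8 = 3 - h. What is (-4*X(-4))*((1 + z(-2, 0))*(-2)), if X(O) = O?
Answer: -800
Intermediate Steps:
z(T, h) = 24 - 8*h (z(T, h) = 8*(3 - h) = 24 - 8*h)
(-4*X(-4))*((1 + z(-2, 0))*(-2)) = (-4*(-4))*((1 + (24 - 8*0))*(-2)) = 16*((1 + (24 + 0))*(-2)) = 16*((1 + 24)*(-2)) = 16*(25*(-2)) = 16*(-50) = -800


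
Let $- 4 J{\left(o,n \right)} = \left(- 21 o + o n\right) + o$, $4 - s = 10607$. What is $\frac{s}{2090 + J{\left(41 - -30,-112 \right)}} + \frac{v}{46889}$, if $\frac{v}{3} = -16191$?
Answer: $- \frac{712488176}{207858937} \approx -3.4277$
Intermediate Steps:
$s = -10603$ ($s = 4 - 10607 = -10603$)
$J{\left(o,n \right)} = 5 o - \frac{n o}{4}$ ($J{\left(o,n \right)} = - \frac{\left(- 21 o + o n\right) + o}{4} = - \frac{\left(- 21 o + n o\right) + o}{4} = - \frac{- 20 o + n o}{4} = 5 o - \frac{n o}{4}$)
$v = -48573$ ($v = 3 \left(-16191\right) = -48573$)
$\frac{s}{2090 + J{\left(41 - -30,-112 \right)}} + \frac{v}{46889} = - \frac{10603}{2090 + \frac{\left(41 - -30\right) \left(20 - -112\right)}{4}} - \frac{48573}{46889} = - \frac{10603}{2090 + \frac{\left(41 + 30\right) \left(20 + 112\right)}{4}} - \frac{48573}{46889} = - \frac{10603}{2090 + \frac{1}{4} \cdot 71 \cdot 132} - \frac{48573}{46889} = - \frac{10603}{2090 + 2343} - \frac{48573}{46889} = - \frac{10603}{4433} - \frac{48573}{46889} = - \frac{712488176}{207858937}$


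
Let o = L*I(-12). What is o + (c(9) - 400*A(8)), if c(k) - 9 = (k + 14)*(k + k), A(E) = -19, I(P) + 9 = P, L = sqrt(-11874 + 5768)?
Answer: 8023 - 21*I*sqrt(6106) ≈ 8023.0 - 1641.0*I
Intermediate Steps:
L = I*sqrt(6106) (L = sqrt(-6106) = I*sqrt(6106) ≈ 78.141*I)
I(P) = -9 + P
c(k) = 9 + 2*k*(14 + k) (c(k) = 9 + (k + 14)*(k + k) = 9 + (14 + k)*(2*k) = 9 + 2*k*(14 + k))
o = -21*I*sqrt(6106) (o = (I*sqrt(6106))*(-9 - 12) = (I*sqrt(6106))*(-21) = -21*I*sqrt(6106) ≈ -1641.0*I)
o + (c(9) - 400*A(8)) = -21*I*sqrt(6106) + ((9 + 2*9**2 + 28*9) - 400*(-19)) = -21*I*sqrt(6106) + ((9 + 2*81 + 252) + 7600) = -21*I*sqrt(6106) + ((9 + 162 + 252) + 7600) = -21*I*sqrt(6106) + (423 + 7600) = -21*I*sqrt(6106) + 8023 = 8023 - 21*I*sqrt(6106)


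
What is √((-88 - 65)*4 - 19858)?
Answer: I*√20470 ≈ 143.07*I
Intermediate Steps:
√((-88 - 65)*4 - 19858) = √(-153*4 - 19858) = √(-612 - 19858) = √(-20470) = I*√20470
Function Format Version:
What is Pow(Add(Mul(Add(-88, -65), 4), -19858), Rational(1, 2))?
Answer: Mul(I, Pow(20470, Rational(1, 2))) ≈ Mul(143.07, I)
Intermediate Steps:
Pow(Add(Mul(Add(-88, -65), 4), -19858), Rational(1, 2)) = Pow(Add(Mul(-153, 4), -19858), Rational(1, 2)) = Pow(Add(-612, -19858), Rational(1, 2)) = Pow(-20470, Rational(1, 2)) = Mul(I, Pow(20470, Rational(1, 2)))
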